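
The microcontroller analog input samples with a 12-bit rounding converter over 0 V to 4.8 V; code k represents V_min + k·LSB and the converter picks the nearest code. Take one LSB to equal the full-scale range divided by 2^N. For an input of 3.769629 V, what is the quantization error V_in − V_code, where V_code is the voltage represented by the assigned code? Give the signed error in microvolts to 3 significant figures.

V_FS = 4.8 V. LSB = 4.8 V / 2^12 ≈ 1.172 mV.
(3.769629 − (0)) / LSB = 3.769629 × 4096/4.8 = 3216.7501. Nearest integer: k = 3217.
V_code = 0 + (3217/4096) × 4.8 = 3.769921875 V.
V_in − V_code = 3.769629 − (3.769921875) = −293 µV.

−293 µV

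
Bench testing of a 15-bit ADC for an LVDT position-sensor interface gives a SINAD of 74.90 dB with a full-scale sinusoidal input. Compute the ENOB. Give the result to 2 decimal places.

Inverting SNR = 6.02 N + 1.76: N_eff = (74.90 − 1.76)/6.02 = 12.1495.

12.15 bits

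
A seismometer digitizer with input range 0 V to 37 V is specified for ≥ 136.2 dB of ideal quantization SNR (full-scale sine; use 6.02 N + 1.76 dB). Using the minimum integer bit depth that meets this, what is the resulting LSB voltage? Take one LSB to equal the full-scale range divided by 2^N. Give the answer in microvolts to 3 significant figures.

Full-scale range = 37 V.
6.02 N + 1.76 ≥ 136.2 gives N ≥ 22.332, so the minimum integer is 23.
LSB = 37 V / 2^23 = 4.41 µV.

4.41 µV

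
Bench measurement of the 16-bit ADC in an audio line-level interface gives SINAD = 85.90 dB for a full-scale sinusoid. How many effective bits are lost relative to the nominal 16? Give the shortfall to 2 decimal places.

N_eff = (85.90 − 1.76)/6.02 = 13.9767 bits.
Lost resolution: 16 − 13.9767 = 2.0233 bits.

2.02 bits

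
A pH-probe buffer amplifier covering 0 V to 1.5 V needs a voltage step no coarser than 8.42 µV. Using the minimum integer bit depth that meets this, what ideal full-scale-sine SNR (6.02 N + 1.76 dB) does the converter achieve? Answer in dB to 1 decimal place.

110.1 dB

V_FS = 1.5 V.
Need 2^N ≥ 1.5 V / 8.42 µV = 178100 → N_min = 18.
Ideal SNR at N = 18: 6.02·18 + 1.76 = 110.1 dB.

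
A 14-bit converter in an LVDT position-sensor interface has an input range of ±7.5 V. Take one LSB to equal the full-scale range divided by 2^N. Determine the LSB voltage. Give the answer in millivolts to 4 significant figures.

0.9155 mV

Full-scale range = 7.5 V − (-7.5 V) = 15 V.
2^14 = 16384 levels.
LSB = 15 V ÷ 2^14 = 15/16384 V = 0.9155 mV.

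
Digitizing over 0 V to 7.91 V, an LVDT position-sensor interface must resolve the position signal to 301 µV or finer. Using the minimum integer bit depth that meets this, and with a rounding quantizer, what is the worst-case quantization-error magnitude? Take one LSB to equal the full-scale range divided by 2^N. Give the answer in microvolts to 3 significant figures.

121 µV

Full-scale range = 7.91 V.
Levels needed ≥ 7.91/301 µV = 26280. 2^15 = 32768 suffices, so N_min = 15.
LSB = 7.91 V / 2^15 = 241.39 µV.
Half an LSB is 121 µV.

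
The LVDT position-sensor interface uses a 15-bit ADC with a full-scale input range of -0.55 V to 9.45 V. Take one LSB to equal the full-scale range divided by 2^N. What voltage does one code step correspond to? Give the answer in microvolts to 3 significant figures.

305 µV

Full-scale range = 9.45 V − (-0.55 V) = 10 V.
Number of codes = 2^15 = 32768.
Step size = 10/32768 V = 305 µV.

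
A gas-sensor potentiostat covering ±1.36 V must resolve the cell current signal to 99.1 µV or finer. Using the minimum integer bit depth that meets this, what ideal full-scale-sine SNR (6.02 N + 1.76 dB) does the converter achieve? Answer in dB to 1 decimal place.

92.1 dB

Span: 1.36 V − (-1.36 V) = 2.72 V.
Required number of levels: 2.72/99.1 µV = 27447; smallest N with 2^N ≥ that is 15.
Ideal SNR at N = 15: 6.02·15 + 1.76 = 92.1 dB.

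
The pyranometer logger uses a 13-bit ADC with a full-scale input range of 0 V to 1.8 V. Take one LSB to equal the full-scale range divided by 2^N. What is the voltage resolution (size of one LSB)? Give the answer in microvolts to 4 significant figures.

219.7 µV

V_FS = 1.8 V.
There are 2^13 = 8192 steps.
One LSB is 1.8 V / 8192 = 219.7 µV.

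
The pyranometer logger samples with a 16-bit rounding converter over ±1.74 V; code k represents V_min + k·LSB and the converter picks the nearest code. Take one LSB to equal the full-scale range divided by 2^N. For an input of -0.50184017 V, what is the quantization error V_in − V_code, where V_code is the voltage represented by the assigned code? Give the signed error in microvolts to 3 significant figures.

+13.5 µV

The full-scale span is 1.74 − (-1.74) = 3.48 V. LSB = 3.48 V / 2^16 ≈ 53.10 µV.
(-0.50184017 − (-1.74)) / LSB = 1.23815983 × 65536/3.48 = 23317.2536. Nearest integer: k = 23317.
V_code = -1.74 + (23317/65536) × 3.48 = -0.50185363770 V.
V_in − V_code = -0.50184017 − (-0.50185363770) = +13.5 µV.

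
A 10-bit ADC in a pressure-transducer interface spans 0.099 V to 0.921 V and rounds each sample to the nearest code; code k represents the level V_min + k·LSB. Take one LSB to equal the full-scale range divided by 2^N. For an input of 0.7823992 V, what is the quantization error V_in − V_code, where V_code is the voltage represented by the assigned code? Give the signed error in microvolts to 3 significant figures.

+272 µV

Range = 0.921 − (0.099) = 0.822 V. LSB = 0.822 V / 2^10 ≈ 0.8027 mV.
(V_in − V_min)/LSB = (0.7823992 − (0.099)) × 1024/0.822 = 851.3391 → nearest code k = 851.
V_code = V_min + k × range/2^10 = 0.099 + 851 × 0.822/1024 = 0.7821269531 V.
Error = V_in − V_code = 0.7823992 − (0.7821269531) = +272 µV.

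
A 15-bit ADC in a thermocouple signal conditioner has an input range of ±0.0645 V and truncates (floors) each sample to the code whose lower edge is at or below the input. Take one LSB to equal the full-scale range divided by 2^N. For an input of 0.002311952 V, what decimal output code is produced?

16971

Range = 0.0645 − (-0.0645) = 0.129 V. LSB = 0.129 V / 2^15 ≈ 3.937 µV.
V_in − V_min = 0.002311952 − (-0.0645) = 0.066811952 V.
Divide by LSB: 0.066811952 × 32768/0.129 = 16971.2717.
Truncating gives code 16971.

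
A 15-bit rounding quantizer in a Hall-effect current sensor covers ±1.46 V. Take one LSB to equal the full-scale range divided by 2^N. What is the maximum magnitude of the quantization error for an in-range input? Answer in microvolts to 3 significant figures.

44.6 µV

The full-scale span is 1.46 − (-1.46) = 2.92 V.
One LSB is 2.92 V / 32768 = 89.111 µV.
|e|_max = LSB/2 = 44.6 µV.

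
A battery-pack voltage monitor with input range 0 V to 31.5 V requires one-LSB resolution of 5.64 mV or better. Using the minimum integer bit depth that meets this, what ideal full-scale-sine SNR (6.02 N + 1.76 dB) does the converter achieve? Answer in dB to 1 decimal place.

80.0 dB

Full-scale range = 31.5 V.
31.5 V / 5.64 mV = 5585. Since 2^12 = 4096 and 2^13 = 8192, N = 13.
SNR = 6.02 × 13 + 1.76 = 80.02 dB.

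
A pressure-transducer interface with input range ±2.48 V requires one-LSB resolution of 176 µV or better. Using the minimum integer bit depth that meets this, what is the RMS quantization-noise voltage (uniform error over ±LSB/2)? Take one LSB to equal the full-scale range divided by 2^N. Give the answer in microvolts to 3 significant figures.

43.7 µV

Span: 2.48 V − (-2.48 V) = 4.96 V.
Need 2^N ≥ 4.96 V / 176 µV = 28180 → N_min = 15.
Step size = 4.96/32768 V = 151.37 µV.
V_rms = LSB/√12 = 43.7 µV.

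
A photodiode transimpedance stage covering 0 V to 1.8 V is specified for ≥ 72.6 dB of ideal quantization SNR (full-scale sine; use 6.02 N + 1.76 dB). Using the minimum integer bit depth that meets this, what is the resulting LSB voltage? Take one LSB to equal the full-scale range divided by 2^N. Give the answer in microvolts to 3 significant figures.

Range is 1.8 V.
Required N = ⌈(72.6 − 1.76)/6.02⌉ = ⌈11.767⌉ = 12.
One LSB is 1.8 V / 4096 = 439 µV.

439 µV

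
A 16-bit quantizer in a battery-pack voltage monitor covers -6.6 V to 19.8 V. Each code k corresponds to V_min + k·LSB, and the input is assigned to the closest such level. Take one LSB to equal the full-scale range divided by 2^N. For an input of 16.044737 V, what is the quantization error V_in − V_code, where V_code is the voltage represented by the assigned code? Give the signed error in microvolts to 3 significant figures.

Full-scale range = 19.8 V − (-6.6 V) = 26.4 V. LSB = 26.4 V / 2^16 ≈ 402.8 µV.
Position in LSBs: (16.044737 − (-6.6)) × 65536/26.4 = 56213.8441; rounding gives k = 56214.
V_code = V_min + k × range/2^16 = -6.6 + 56214 × 26.4/65536 = 16.044799805 V.
e = 16.044737 − (16.044799805) = −62.8 µV.

−62.8 µV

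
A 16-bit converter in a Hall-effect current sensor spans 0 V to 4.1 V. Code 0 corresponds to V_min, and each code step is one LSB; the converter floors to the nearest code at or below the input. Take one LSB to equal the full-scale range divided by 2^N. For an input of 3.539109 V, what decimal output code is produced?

V_FS = 4.1 V. LSB = 4.1 V / 2^16 ≈ 62.56 µV.
V_in − V_min = 3.539109 − (0) = 3.539109 V.
Divide by LSB: 3.539109 × 65536/4.1 = 56570.4994.
Truncating gives code 56570.

56570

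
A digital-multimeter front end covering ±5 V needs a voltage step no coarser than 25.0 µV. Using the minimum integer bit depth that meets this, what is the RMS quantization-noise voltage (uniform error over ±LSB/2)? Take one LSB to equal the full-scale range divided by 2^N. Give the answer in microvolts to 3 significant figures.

5.51 µV

Range = 5 − (-5) = 10 V.
Need 2^N ≥ 10 V / 25.0 µV = 400000 → N_min = 19.
Step size = 10/524288 V = 19.073 µV.
RMS noise = LSB/√12 = 5.51 µV.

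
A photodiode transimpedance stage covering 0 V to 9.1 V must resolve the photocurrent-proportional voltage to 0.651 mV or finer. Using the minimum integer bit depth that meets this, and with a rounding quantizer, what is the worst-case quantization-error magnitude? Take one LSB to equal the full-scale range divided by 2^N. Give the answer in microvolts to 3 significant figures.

278 µV

V_FS = 9.1 V.
Need 2^N ≥ 9.1 V / 0.651 mV = 13980 → N_min = 14.
LSB = 9.1 V / 2^14 = 0.55542 mV.
Half an LSB is 278 µV.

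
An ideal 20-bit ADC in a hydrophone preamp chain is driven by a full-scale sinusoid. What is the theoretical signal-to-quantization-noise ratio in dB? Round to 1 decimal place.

SNR = 6.02·20 + 1.76 = 122.16 dB.

122.2 dB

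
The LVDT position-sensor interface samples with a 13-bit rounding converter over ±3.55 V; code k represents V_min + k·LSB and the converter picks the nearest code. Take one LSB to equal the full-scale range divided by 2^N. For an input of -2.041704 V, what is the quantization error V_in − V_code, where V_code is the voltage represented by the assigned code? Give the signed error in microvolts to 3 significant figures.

Full-scale range = 3.55 V − (-3.55 V) = 7.1 V. LSB = 7.1 V / 2^13 ≈ 0.8667 mV.
(-2.041704 − (-3.55)) / LSB = 1.508296 × 8192/7.1 = 1740.2762. Nearest integer: k = 1740.
V_code = -3.55 + (1740/8192) × 7.1 = -2.041943359 V.
Error = V_in − V_code = -2.041704 − (-2.041943359) = +239 µV.

+239 µV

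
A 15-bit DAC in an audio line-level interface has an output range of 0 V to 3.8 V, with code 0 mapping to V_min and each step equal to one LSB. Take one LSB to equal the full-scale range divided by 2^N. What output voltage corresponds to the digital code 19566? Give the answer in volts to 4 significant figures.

2.269 V

Span = 3.8 V. LSB = 3.8 V / 2^15.
Output = V_min + (19566/32768) × range = 0 + 0.597107 × 3.8 V
      = 0 V + 2.26901 V = 2.26901 V.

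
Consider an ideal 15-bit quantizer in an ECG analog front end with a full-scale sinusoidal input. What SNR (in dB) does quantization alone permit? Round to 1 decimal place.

92.1 dB

For an ideal N-bit converter with full-scale sine input, SNR = 6.02 N + 1.76 dB. SNR = 6.02 × 15 + 1.76 = 90.30 + 1.76 = 92.06 dB.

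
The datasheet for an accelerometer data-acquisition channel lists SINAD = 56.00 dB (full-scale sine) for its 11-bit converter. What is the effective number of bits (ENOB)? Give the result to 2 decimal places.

9.01 bits

ENOB = (SINAD − 1.76) / 6.02 = (56.00 − 1.76) / 6.02 = 54.24 / 6.02 = 9.0100.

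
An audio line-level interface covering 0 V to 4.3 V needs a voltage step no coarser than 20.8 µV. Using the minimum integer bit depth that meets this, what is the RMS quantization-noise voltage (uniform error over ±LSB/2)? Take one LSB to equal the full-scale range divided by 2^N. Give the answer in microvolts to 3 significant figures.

Span = 4.3 V.
Need 2^N ≥ 4.3 V / 20.8 µV = 206700 → N_min = 18.
LSB = 4.3 V ÷ 2^18 = 4.3/262144 V = 16.403 µV.
RMS noise = LSB/√12 = 4.74 µV.

4.74 µV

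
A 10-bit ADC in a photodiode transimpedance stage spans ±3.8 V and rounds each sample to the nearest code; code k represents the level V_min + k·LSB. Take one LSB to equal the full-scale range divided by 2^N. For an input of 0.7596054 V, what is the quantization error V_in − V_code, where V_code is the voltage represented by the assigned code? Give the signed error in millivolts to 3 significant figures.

The full-scale span is 3.8 − (-3.8) = 7.6 V. LSB = 7.6 V / 2^10 ≈ 7.422 mV.
(V_in − V_min)/LSB = (0.7596054 − (-3.8)) × 1024/7.6 = 614.3468 → nearest code k = 614.
Reconstructed level: -3.8 + 614 × 7.6/1024 V = 0.7570312500 V.
e = 0.7596054 − (0.7570312500) = +2.57 mV.

+2.57 mV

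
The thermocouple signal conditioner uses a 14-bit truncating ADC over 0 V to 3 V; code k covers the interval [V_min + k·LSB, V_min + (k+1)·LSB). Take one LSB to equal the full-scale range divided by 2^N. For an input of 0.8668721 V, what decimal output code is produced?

4734

Range is 3 V. LSB = 3 V / 2^14 ≈ 183.1 µV.
code = ⌊(V_in − V_min)/LSB⌋ = ⌊(V_in − V_min) × 2^14 / range⌋
     = ⌊(0.8668721 − (0)) × 16384 / 3⌋ = ⌊0.8668721 × 16384/3⌋
     = ⌊4734.277⌋ = 4734.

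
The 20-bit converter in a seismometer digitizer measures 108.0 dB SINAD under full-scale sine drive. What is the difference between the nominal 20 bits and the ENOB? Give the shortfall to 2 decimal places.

2.35 bits

Effective bits = (108.0 − 1.76)/6.02 = 17.6478.
Shortfall = 20 − 17.6478 = 2.3522 bits.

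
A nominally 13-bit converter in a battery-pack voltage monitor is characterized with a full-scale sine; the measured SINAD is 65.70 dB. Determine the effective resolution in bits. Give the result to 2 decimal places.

10.62 bits

(65.70 − 1.76) / 6.02 = 63.94/6.02 = 10.6213 effective bits.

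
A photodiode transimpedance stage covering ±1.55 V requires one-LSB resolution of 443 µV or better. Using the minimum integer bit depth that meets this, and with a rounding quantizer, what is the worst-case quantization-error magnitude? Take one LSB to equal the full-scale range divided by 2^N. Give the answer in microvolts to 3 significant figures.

Full-scale range = 1.55 V − (-1.55 V) = 3.1 V.
Need 2^N ≥ 3.1 V / 443 µV = 6998 → N_min = 13.
One LSB is 3.1 V / 8192 = 378.42 µV.
Max error for round-to-nearest is LSB/2 = 189 µV.

189 µV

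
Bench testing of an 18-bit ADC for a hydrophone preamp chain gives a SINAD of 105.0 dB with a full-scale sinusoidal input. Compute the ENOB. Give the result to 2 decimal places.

17.15 bits

Inverting SNR = 6.02 N + 1.76: N_eff = (105.0 − 1.76)/6.02 = 17.1495.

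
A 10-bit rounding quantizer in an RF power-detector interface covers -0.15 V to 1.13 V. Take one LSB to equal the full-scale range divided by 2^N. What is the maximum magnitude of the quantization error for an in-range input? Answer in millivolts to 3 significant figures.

Span: 1.13 V − (-0.15 V) = 1.28 V.
LSB = 1.28 V ÷ 2^10 = 1.28/1024 V = 1.2500 mV.
Worst-case error for round-to-nearest is half an LSB: 0.625 mV.

0.625 mV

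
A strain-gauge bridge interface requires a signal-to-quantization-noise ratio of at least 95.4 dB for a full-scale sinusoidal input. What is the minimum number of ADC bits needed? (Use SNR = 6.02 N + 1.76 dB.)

16 bits

Solving 6.02 N ≥ 95.4 − 1.76: N ≥ 15.555. Round up → N = 16.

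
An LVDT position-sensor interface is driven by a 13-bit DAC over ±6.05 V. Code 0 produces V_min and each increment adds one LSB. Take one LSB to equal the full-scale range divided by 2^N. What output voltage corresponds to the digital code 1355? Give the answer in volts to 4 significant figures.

Span: 6.05 V − (-6.05 V) = 12.1 V. LSB = 12.1 V / 2^13.
Output = V_min + (1355/8192) × range = -6.05 + 0.165405 × 12.1 V
      = -6.05 + 2.00140 = -4.04860 V.

-4.049 V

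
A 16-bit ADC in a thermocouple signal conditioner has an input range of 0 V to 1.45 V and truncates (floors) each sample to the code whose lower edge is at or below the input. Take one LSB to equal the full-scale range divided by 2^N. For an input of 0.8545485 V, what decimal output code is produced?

38623

Full-scale range = 1.45 V. LSB = 1.45 V / 2^16 ≈ 22.13 µV.
(V_in − V_min) × 2^16/range = (0.8545485 − (0)) × 65536/1.45 = 38623.235.
Floor → code = 38623.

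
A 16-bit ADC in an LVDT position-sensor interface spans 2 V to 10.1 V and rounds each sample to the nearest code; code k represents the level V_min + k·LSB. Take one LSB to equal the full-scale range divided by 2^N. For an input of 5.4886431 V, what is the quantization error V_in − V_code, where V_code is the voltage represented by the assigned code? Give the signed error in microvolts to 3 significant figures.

Range = 10.1 − (2) = 8.1 V. LSB = 8.1 V / 2^16 ≈ 123.6 µV.
(V_in − V_min)/LSB = (5.4886431 − (2)) × 65536/8.1 = 28226.1376 → nearest code k = 28226.
V_code = 2 + (28226/65536) × 8.1 = 5.4886260986 V.
Error = V_in − V_code = 5.4886431 − (5.4886260986) = +17.0 µV.

+17.0 µV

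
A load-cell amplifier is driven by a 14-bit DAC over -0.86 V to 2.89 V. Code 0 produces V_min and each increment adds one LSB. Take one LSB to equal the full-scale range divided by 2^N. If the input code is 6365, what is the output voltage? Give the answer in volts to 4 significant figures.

0.5968 V

The full-scale span is 2.89 − (-0.86) = 3.75 V. LSB = 3.75 V / 2^14.
V_out = -0.86 + 6365 × (3.75/16384) V
      = -0.86 V + 1.45683 V = 0.596833 V.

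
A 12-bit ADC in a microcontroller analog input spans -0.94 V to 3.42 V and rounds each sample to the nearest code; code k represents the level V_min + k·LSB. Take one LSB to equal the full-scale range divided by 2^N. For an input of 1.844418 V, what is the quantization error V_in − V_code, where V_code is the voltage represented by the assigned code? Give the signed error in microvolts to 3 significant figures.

Full-scale range = 3.42 V − (-0.94 V) = 4.36 V. LSB = 4.36 V / 2^12 ≈ 1.064 mV.
Position in LSBs: (1.844418 − (-0.94)) × 4096/4.36 = 2615.8202; rounding gives k = 2616.
V_code = V_min + k × range/2^12 = -0.94 + 2616 × 4.36/4096 = 1.844609375 V.
V_in − V_code = 1.844418 − (1.844609375) = −191 µV.

−191 µV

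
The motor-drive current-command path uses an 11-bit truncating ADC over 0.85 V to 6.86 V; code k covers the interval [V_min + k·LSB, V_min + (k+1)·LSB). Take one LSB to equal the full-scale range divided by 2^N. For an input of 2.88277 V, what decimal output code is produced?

692

The full-scale span is 6.86 − (0.85) = 6.01 V. LSB = 6.01 V / 2^11 ≈ 2.935 mV.
V_in − V_min = 2.88277 − (0.85) = 2.03277 V.
Divide by LSB: 2.03277 × 2048/6.01 = 692.6977.
Truncating gives code 692.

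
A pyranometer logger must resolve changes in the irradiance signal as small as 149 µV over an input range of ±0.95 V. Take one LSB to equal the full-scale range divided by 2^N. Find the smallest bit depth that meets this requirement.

Range = 0.95 − (-0.95) = 1.9 V.
1.9 V / 149 µV = 12750. Since 2^13 = 8192 and 2^14 = 16384, N = 14.

14 bits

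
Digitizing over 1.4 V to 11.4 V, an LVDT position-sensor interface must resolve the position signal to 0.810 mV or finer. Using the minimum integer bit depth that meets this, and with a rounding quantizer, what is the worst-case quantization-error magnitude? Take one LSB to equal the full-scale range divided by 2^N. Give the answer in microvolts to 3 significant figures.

305 µV

The full-scale span is 11.4 − (1.4) = 10 V.
10 V / 0.810 mV = 12350. Since 2^13 = 8192 and 2^14 = 16384, N = 14.
Step size = 10/16384 V = 0.61035 mV.
Half an LSB is 305 µV.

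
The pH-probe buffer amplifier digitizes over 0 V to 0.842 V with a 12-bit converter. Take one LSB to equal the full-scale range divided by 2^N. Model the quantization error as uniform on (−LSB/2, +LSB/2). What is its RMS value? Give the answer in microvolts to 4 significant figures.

Full-scale range = 0.842 V.
LSB = 0.842 V / 2^12 = 205.566 µV.
RMS of a uniform error over width LSB is LSB/√12 = 59.34 µV.

59.34 µV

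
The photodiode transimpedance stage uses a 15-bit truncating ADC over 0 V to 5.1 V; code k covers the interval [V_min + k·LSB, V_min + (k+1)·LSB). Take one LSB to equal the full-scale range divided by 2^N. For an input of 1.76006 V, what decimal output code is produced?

Range is 5.1 V. LSB = 5.1 V / 2^15 ≈ 155.6 µV.
(V_in − V_min) × 2^15/range = (1.76006 − (0)) × 32768/5.1 = 11308.558.
Floor → code = 11308.

11308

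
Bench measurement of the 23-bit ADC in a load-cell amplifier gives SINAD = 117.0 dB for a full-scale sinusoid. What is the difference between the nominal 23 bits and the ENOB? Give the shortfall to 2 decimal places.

N_eff = (117.0 − 1.76)/6.02 = 19.1429 bits.
Lost resolution: 23 − 19.1429 = 3.8571 bits.

3.86 bits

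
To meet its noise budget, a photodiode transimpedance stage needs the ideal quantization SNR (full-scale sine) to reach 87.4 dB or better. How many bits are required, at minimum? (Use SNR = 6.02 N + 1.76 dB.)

Required N = ⌈(87.4 − 1.76)/6.02⌉ = ⌈14.226⌉ = 15.

15 bits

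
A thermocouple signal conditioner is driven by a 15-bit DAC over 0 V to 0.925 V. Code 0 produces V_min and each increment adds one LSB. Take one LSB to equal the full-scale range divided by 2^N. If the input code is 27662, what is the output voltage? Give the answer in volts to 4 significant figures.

0.7809 V

Span = 0.925 V. LSB = 0.925 V / 2^15.
V_out = V_min + code × LSB = 0 V + 27662 × 0.925 V / 32768
      = 0 V + 0.780864 V = 0.780864 V.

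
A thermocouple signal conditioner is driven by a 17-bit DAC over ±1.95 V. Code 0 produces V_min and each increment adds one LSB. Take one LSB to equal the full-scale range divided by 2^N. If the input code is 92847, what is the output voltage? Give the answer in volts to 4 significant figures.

0.8126 V

Full-scale range = 1.95 V − (-1.95 V) = 3.9 V. LSB = 3.9 V / 2^17.
V_out = V_min + code × LSB = -1.95 V + 92847 × 3.9 V / 131072
      = -1.95 + 2.76263 = 0.812629 V.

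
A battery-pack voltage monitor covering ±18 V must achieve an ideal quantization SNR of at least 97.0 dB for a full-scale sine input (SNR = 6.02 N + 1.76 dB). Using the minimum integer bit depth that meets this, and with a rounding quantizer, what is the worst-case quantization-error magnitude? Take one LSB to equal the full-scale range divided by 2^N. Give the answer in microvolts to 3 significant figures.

275 µV

The full-scale span is 18 − (-18) = 36 V.
Required N = ⌈(97.0 − 1.76)/6.02⌉ = ⌈15.821⌉ = 16.
LSB = 36 V ÷ 2^16 = 36/65536 V = 0.54932 mV.
|e|_max = LSB/2 = 275 µV.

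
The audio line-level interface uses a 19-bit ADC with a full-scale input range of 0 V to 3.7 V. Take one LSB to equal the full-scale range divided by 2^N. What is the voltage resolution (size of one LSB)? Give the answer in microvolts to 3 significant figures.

7.06 µV

V_FS = 3.7 V.
There are 2^19 = 524288 steps.
LSB = 3.7 V ÷ 2^19 = 3.7/524288 V = 7.06 µV.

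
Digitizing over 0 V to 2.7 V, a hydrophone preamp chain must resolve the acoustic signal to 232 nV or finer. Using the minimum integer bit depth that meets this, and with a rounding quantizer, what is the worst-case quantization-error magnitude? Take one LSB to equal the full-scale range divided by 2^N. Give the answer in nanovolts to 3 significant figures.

V_FS = 2.7 V.
Levels needed ≥ 2.7/232 nV = 1.164e7. 2^24 = 16777216 suffices, so N_min = 24.
LSB = 2.7 V / 2^24 = 160.93 nV.
|e|_max = LSB/2 = 80.5 nV.

80.5 nV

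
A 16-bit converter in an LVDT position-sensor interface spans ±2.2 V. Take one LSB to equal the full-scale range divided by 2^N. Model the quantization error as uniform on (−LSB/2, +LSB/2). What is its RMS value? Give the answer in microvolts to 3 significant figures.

19.4 µV

Span: 2.2 V − (-2.2 V) = 4.4 V.
Step size = 4.4/65536 V = 67.139 µV.
RMS of a uniform error over width LSB is LSB/√12 = 19.4 µV.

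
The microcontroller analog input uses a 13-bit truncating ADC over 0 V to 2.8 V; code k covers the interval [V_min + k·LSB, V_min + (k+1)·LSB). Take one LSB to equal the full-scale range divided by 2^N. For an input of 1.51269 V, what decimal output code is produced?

4425

Full-scale range = 2.8 V. LSB = 2.8 V / 2^13 ≈ 341.8 µV.
(V_in − V_min) × 2^13/range = (1.51269 − (0)) × 8192/2.8 = 4425.699.
Floor → code = 4425.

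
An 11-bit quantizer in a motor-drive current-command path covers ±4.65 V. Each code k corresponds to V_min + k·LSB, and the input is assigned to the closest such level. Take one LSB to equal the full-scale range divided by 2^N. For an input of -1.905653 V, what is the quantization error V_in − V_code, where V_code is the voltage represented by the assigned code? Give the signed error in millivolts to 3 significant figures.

Span: 4.65 V − (-4.65 V) = 9.3 V. LSB = 9.3 V / 2^11 ≈ 4.541 mV.
Position in LSBs: (-1.905653 − (-4.65)) × 2048/9.3 = 604.3465; rounding gives k = 604.
V_code = -4.65 + (604/2048) × 9.3 = -1.907226563 V.
e = -1.905653 − (-1.907226563) = +1.57 mV.

+1.57 mV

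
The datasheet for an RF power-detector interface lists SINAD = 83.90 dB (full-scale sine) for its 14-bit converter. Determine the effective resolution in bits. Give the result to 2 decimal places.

13.64 bits

ENOB = (SINAD − 1.76) / 6.02 = (83.90 − 1.76) / 6.02 = 82.14 / 6.02 = 13.6445.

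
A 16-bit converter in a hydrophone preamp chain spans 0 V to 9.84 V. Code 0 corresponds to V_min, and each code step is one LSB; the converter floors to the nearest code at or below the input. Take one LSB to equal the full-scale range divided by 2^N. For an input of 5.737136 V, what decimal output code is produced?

Span = 9.84 V. LSB = 9.84 V / 2^16 ≈ 150.1 µV.
code = ⌊(V_in − V_min)/LSB⌋ = ⌊(V_in − V_min) × 2^16 / range⌋
     = ⌊(5.737136 − (0)) × 65536 / 9.84⌋ = ⌊5.737136 × 65536/9.84⌋
     = ⌊38210.259⌋ = 38210.

38210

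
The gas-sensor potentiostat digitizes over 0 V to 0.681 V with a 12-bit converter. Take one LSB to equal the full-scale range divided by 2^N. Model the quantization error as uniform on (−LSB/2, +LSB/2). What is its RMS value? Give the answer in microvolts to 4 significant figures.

V_FS = 0.681 V.
LSB = 0.681 V ÷ 2^12 = 0.681/4096 V = 166.260 µV.
V_rms = LSB/√12 = 166.260 µV / √12 = 48.00 µV.

48.00 µV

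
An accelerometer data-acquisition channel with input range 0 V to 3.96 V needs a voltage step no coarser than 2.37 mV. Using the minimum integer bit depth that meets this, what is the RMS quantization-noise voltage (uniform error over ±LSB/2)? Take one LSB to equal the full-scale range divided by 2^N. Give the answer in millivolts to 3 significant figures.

Full-scale range = 3.96 V.
Need 2^N ≥ 3.96 V / 2.37 mV = 1671 → N_min = 11.
LSB = 3.96 V / 2^11 = 1.9336 mV.
V_rms = LSB/√12 = 0.558 mV.

0.558 mV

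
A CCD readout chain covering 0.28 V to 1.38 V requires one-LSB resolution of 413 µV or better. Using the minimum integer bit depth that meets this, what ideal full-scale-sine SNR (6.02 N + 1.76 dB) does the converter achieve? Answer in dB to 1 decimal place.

Full-scale range = 1.38 V − (0.28 V) = 1.1 V.
Required number of levels: 1.1/413 µV = 2663.4; smallest N with 2^N ≥ that is 12.
6.02(12) + 1.76 = 74.00 dB.

74.0 dB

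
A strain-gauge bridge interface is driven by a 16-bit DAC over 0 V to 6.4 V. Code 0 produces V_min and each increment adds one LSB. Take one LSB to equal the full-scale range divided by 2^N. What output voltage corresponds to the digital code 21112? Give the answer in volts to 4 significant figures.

2.062 V

Full-scale range = 6.4 V. LSB = 6.4 V / 2^16.
Output = V_min + (21112/65536) × range = 0 + 0.322144 × 6.4 V
      = 0 V + 2.06172 V = 2.06172 V.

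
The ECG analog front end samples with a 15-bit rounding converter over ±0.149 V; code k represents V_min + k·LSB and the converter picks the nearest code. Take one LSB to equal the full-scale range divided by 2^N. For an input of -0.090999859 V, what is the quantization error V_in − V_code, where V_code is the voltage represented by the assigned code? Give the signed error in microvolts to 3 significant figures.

Full-scale range = 0.149 V − (-0.149 V) = 0.298 V. LSB = 0.298 V / 2^15 ≈ 9.094 µV.
(-0.090999859 − (-0.149)) / LSB = 0.058000141 × 32768/0.298 = 6377.6799. Nearest integer: k = 6378.
Reconstructed level: -0.149 + 6378 × 0.298/32768 V = -0.090996948242 V.
e = -0.090999859 − (-0.090996948242) = −2.91 µV.

−2.91 µV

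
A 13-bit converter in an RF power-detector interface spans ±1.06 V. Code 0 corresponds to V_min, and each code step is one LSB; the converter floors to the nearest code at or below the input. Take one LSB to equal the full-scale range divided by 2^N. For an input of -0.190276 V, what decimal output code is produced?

Range = 1.06 − (-1.06) = 2.12 V. LSB = 2.12 V / 2^13 ≈ 258.8 µV.
code = ⌊(V_in − V_min)/LSB⌋ = ⌊(V_in − V_min) × 2^13 / range⌋
     = ⌊(-0.190276 − (-1.06)) × 8192 / 2.12⌋ = ⌊0.869724 × 8192/2.12⌋
     = ⌊3360.745⌋ = 3360.

3360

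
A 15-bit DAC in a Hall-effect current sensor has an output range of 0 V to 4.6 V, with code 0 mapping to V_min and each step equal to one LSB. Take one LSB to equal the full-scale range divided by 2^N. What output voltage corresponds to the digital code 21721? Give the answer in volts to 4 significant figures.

Range is 4.6 V. LSB = 4.6 V / 2^15.
Output = V_min + (21721/32768) × range = 0 + 0.662872 × 4.6 V
      = 0 V + 3.04921 V = 3.04921 V.

3.049 V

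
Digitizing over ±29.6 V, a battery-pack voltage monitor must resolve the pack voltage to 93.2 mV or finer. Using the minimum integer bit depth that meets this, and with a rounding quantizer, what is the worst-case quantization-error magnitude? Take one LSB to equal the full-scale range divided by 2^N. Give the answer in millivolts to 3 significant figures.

28.9 mV

The full-scale span is 29.6 − (-29.6) = 59.2 V.
59.2 V / 93.2 mV = 635.2. Since 2^9 = 512 and 2^10 = 1024, N = 10.
LSB = 59.2 V / 2^10 = 57.813 mV.
Max error for round-to-nearest is LSB/2 = 28.9 mV.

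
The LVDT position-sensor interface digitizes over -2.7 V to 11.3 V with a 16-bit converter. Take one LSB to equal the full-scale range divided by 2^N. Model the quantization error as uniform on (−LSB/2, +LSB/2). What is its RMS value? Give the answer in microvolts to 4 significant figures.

Full-scale range = 11.3 V − (-2.7 V) = 14 V.
LSB = 14 V / 2^16 = 213.623 µV.
V_rms = LSB/√12 = 213.623 µV / √12 = 61.67 µV.

61.67 µV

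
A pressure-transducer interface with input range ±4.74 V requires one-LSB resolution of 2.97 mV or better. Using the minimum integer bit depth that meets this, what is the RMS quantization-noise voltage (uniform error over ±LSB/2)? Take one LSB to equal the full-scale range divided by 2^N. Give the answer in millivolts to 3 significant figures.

Span: 4.74 V − (-4.74 V) = 9.48 V.
Need 2^N ≥ 9.48 V / 2.97 mV = 3192 → N_min = 12.
LSB = 9.48 V ÷ 2^12 = 9.48/4096 V = 2.3145 mV.
V_rms = LSB/√12 = 0.668 mV.

0.668 mV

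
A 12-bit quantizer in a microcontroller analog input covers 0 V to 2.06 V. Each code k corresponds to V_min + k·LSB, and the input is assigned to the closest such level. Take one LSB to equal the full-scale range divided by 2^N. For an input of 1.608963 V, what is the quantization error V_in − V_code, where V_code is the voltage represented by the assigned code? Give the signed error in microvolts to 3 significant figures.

V_FS = 2.06 V. LSB = 2.06 V / 2^12 ≈ 0.5029 mV.
(1.608963 − (0)) / LSB = 1.608963 × 4096/2.06 = 3199.1808. Nearest integer: k = 3199.
Reconstructed level: 0 + 3199 × 2.06/4096 V = 1.608872070 V.
e = 1.608963 − (1.608872070) = +90.9 µV.

+90.9 µV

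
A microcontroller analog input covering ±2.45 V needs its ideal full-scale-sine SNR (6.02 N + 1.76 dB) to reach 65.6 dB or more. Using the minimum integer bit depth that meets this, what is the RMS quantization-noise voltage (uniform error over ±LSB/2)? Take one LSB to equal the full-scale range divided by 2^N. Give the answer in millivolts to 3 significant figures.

Span: 2.45 V − (-2.45 V) = 4.9 V.
Solving 6.02 N ≥ 65.6 − 1.76: N ≥ 10.605. Round up → N = 11.
LSB = 4.9 V ÷ 2^11 = 4.9/2048 V = 2.3926 mV.
σ_q = LSB/√12 = 2.3926 mV/3.4641 = 0.691 mV.

0.691 mV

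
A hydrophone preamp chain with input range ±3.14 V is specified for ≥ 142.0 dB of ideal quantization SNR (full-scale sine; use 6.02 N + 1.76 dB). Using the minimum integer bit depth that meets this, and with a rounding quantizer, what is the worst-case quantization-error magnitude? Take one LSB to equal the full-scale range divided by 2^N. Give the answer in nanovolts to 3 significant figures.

The full-scale span is 3.14 − (-3.14) = 6.28 V.
6.02 N + 1.76 ≥ 142.0 gives N ≥ 23.296, so the minimum integer is 24.
LSB = 6.28 V ÷ 2^24 = 6.28/16777216 V = 374.32 nV.
Max error for round-to-nearest is LSB/2 = 187 nV.

187 nV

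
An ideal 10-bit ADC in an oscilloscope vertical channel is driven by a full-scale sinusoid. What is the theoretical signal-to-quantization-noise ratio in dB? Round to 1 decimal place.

6.02(10) + 1.76 = 60.20 + 1.76 = 61.96 dB.

62.0 dB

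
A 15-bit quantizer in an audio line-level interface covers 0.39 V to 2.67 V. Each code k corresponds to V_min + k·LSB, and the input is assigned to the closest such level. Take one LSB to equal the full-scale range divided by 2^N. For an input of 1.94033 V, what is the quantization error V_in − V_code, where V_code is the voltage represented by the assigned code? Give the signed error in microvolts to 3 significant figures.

Span: 2.67 V − (0.39 V) = 2.28 V. LSB = 2.28 V / 2^15 ≈ 69.58 µV.
(V_in − V_min)/LSB = (1.94033 − (0.39)) × 32768/2.28 = 22281.2340 → nearest code k = 22281.
V_code = 0.39 + (22281/32768) × 2.28 = 1.9403137207 V.
Error = V_in − V_code = 1.94033 − (1.9403137207) = +16.3 µV.

+16.3 µV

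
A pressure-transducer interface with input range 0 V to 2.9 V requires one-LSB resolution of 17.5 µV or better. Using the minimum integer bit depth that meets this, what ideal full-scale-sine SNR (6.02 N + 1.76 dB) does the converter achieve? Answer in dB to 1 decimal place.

110.1 dB

Range is 2.9 V.
Need 2^N ≥ 2.9 V / 17.5 µV = 165700 → N_min = 18.
6.02(18) + 1.76 = 110.12 dB.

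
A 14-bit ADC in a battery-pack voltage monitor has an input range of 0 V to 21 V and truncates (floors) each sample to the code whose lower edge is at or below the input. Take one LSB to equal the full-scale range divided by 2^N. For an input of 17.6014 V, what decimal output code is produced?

Span = 21 V. LSB = 21 V / 2^14 ≈ 1.282 mV.
code = ⌊(V_in − V_min)/LSB⌋ = ⌊(V_in − V_min) × 2^14 / range⌋
     = ⌊(17.6014 − (0)) × 16384 / 21⌋ = ⌊17.6014 × 16384/21⌋
     = ⌊13732.445⌋ = 13732.

13732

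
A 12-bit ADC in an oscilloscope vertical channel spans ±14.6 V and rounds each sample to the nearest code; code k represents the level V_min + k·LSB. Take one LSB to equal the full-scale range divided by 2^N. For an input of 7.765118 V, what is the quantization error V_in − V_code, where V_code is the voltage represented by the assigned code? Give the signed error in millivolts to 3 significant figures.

Span: 14.6 V − (-14.6 V) = 29.2 V. LSB = 29.2 V / 2^12 ≈ 7.129 mV.
(V_in − V_min)/LSB = (7.765118 − (-14.6)) × 4096/29.2 = 3137.2439 → nearest code k = 3137.
Reconstructed level: -14.6 + 3137 × 29.2/4096 V = 7.763378906 V.
V_in − V_code = 7.765118 − (7.763378906) = +1.74 mV.

+1.74 mV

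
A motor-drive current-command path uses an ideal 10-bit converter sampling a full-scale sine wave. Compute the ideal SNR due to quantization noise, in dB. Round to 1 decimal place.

62.0 dB

Ideal quantization SNR: 6.02 × 10 + 1.76 dB = 62.0 dB.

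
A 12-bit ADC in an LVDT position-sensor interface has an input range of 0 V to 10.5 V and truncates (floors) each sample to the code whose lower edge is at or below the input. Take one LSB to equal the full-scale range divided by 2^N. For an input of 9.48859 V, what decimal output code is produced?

3701

Full-scale range = 10.5 V. LSB = 10.5 V / 2^12 ≈ 2.563 mV.
code = ⌊(V_in − V_min)/LSB⌋ = ⌊(V_in − V_min) × 2^12 / range⌋
     = ⌊(9.48859 − (0)) × 4096 / 10.5⌋ = ⌊9.48859 × 4096/10.5⌋
     = ⌊3701.454⌋ = 3701.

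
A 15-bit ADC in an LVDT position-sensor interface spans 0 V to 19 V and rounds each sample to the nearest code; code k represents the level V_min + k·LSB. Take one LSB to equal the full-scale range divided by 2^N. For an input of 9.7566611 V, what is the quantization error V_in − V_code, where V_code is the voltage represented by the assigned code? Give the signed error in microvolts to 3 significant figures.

−205 µV

Range is 19 V. LSB = 19 V / 2^15 ≈ 0.5798 mV.
Position in LSBs: (9.7566611 − (0)) × 32768/19 = 16826.6458; rounding gives k = 16827.
V_code = V_min + k × range/2^15 = 0 + 16827 × 19/32768 = 9.7568664551 V.
V_in − V_code = 9.7566611 − (9.7568664551) = −205 µV.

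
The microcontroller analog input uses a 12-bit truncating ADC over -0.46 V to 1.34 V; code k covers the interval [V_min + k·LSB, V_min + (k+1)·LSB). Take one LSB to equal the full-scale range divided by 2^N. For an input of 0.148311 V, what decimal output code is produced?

Full-scale range = 1.34 V − (-0.46 V) = 1.8 V. LSB = 1.8 V / 2^12 ≈ 439.5 µV.
code = ⌊(V_in − V_min)/LSB⌋ = ⌊(V_in − V_min) × 2^12 / range⌋
     = ⌊(0.148311 − (-0.46)) × 4096 / 1.8⌋ = ⌊0.608311 × 4096/1.8⌋
     = ⌊1384.245⌋ = 1384.

1384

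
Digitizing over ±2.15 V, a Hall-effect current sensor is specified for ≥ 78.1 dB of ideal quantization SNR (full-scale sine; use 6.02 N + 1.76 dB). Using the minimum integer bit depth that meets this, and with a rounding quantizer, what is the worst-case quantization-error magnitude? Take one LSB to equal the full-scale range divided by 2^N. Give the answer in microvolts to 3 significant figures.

262 µV

Range = 2.15 − (-2.15) = 4.3 V.
Solving 6.02 N ≥ 78.1 − 1.76: N ≥ 12.681. Round up → N = 13.
Step size = 4.3/8192 V = 0.52490 mV.
Max error for round-to-nearest is LSB/2 = 262 µV.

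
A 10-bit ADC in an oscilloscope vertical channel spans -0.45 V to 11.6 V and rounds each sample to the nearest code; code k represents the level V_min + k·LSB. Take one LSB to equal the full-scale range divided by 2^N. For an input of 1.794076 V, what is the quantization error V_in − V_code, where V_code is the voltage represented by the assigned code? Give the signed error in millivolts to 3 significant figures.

The full-scale span is 11.6 − (-0.45) = 12.05 V. LSB = 12.05 V / 2^10 ≈ 11.77 mV.
(V_in − V_min)/LSB = (1.794076 − (-0.45)) × 1024/12.05 = 190.6999 → nearest code k = 191.
V_code = V_min + k × range/2^10 = -0.45 + 191 × 12.05/1024 = 1.797607422 V.
V_in − V_code = 1.794076 − (1.797607422) = −3.53 mV.

−3.53 mV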